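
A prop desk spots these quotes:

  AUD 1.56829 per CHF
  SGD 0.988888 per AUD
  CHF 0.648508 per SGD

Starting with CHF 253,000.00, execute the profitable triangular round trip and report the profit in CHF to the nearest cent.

Profit: CHF 1,454.03

Profitable loop is CHF → AUD → SGD → CHF:
CHF 253,000.00 × 1.56829 = AUD 396,777.37
AUD 396,777.37 × 0.988888 = SGD 392,368.38
SGD 392,368.38 × 0.648508 = CHF 254,454.03
Profit = CHF 254,454.03 − CHF 253,000.00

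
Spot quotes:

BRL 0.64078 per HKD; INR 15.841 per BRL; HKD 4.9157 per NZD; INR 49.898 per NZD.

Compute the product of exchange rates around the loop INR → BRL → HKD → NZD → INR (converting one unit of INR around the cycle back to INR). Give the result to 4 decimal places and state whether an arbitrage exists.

Around INR → BRL → HKD → NZD → INR: 1 ÷ 15.841 ÷ 0.64078 ÷ 4.9157 × 49.898 = 1.000014
Product ≈ 1 (deviation 0.001%, within rounding noise).

1.0000 (no arbitrage)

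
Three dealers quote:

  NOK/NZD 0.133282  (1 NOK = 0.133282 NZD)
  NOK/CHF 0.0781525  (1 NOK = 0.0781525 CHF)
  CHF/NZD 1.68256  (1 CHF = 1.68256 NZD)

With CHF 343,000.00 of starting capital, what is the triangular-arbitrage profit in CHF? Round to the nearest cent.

Profit: CHF 4,657.97

Profitable loop is CHF → NOK → NZD → CHF:
CHF 343,000.00 ÷ 0.0781525 = NOK 4,388,855.12
NOK 4,388,855.12 × 0.133282 = NZD 584,955.39
NZD 584,955.39 ÷ 1.68256 = CHF 347,657.97
Profit = CHF 347,657.97 − CHF 343,000.00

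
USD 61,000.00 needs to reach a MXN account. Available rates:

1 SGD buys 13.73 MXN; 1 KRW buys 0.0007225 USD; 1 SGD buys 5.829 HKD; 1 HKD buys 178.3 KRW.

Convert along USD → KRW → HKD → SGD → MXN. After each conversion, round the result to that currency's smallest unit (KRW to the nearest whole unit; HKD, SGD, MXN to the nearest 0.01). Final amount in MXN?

MXN 1,115,365.34

USD 61,000.00 ÷ 0.0007225 = KRW 84,429,066
KRW 84,429,066 ÷ 178.3 = HKD 473,522.52
HKD 473,522.52 ÷ 5.829 = SGD 81,235.64
SGD 81,235.64 × 13.73 = MXN 1,115,365.34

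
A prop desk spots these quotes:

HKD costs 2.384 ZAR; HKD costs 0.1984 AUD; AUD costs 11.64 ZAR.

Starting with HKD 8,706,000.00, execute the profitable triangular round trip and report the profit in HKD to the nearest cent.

Profit: HKD 281,321.25

Profitable loop is HKD → ZAR → AUD → HKD:
HKD 8,706,000.00 × 2.384 = ZAR 20,755,104.00
ZAR 20,755,104.00 ÷ 11.64 = AUD 1,783,084.54
AUD 1,783,084.54 ÷ 0.1984 = HKD 8,987,321.25
Profit = HKD 8,987,321.25 − HKD 8,706,000.00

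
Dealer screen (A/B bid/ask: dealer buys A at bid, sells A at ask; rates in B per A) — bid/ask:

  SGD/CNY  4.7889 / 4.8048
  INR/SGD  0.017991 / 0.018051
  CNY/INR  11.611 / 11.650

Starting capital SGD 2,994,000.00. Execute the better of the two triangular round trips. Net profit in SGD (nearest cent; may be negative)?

Net profit: SGD 1,108.04

Best loop SGD → CNY → INR → SGD:
SGD 2,994,000.00 × 4.7889 (sell SGD at bid) = CNY 14,337,966.60
CNY 14,337,966.60 × 11.611 (sell CNY at bid) = INR 166,478,130.19
INR 166,478,130.19 × 0.017991 (sell INR at bid) = SGD 2,995,108.04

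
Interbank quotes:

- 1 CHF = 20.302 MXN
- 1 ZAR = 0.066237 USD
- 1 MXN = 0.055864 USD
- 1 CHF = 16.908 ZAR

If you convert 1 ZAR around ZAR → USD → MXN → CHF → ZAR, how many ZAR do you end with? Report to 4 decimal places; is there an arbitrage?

0.9875 (arbitrage exists)

Around ZAR → USD → MXN → CHF → ZAR: 1 × 0.066237 ÷ 0.055864 ÷ 20.302 × 16.908 = 0.987466
Product < 1; profitable direction is ZAR → CHF → MXN → USD → ZAR.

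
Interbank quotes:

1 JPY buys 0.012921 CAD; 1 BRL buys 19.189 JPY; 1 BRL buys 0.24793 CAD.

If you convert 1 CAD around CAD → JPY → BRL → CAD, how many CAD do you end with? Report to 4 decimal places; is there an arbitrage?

Around CAD → JPY → BRL → CAD: 1 ÷ 0.012921 ÷ 19.189 × 0.24793 = 0.999955
Product ≈ 1 (deviation 0.004%, within rounding noise).

1.0000 (no arbitrage)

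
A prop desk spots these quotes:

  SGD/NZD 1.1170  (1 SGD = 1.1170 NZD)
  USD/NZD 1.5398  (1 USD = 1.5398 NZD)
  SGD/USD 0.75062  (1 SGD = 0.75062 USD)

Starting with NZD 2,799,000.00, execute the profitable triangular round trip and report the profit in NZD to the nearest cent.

Profit: NZD 97,237.50

Profitable loop is NZD → SGD → USD → NZD:
NZD 2,799,000.00 ÷ 1.1170 = SGD 2,505,819.16
SGD 2,505,819.16 × 0.75062 = USD 1,880,917.98
USD 1,880,917.98 × 1.5398 = NZD 2,896,237.50
Profit = NZD 2,896,237.50 − NZD 2,799,000.00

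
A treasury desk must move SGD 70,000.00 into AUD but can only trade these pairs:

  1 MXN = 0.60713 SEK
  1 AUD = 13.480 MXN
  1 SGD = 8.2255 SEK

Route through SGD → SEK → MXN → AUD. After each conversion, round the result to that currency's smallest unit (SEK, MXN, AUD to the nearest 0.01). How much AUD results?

AUD 70,353.99

SGD 70,000.00 × 8.2255 = SEK 575,785.00
SEK 575,785.00 ÷ 0.60713 = MXN 948,371.85
MXN 948,371.85 ÷ 13.480 = AUD 70,353.99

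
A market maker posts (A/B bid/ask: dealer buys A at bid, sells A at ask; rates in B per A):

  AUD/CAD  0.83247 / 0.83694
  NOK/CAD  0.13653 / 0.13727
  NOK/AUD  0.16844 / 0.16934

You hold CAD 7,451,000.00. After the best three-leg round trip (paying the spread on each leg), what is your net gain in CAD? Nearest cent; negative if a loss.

Net profit: CAD 160,193.34

Best loop CAD → NOK → AUD → CAD:
CAD 7,451,000.00 ÷ 0.13727 (buy NOK at ask) = NOK 54,279,886.36
NOK 54,279,886.36 × 0.16844 (sell NOK at bid) = AUD 9,142,904.06
AUD 9,142,904.06 × 0.83247 (sell AUD at bid) = CAD 7,611,193.34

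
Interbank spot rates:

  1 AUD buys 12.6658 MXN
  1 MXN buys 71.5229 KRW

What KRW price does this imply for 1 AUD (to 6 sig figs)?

AUD/KRW = 905.895

1 AUD × 12.6658 = 12.6658 MXN
12.6658 MXN × 71.5229 = 905.895 KRW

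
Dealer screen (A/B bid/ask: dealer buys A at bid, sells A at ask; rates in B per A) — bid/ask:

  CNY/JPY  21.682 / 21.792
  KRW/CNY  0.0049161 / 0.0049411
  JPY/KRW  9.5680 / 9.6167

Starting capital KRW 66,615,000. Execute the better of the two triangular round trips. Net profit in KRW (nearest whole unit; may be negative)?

Net profit: KRW 1,323,077

Best loop KRW → CNY → JPY → KRW:
KRW 66,615,000 × 0.0049161 (sell KRW at bid) = CNY 327,486.00
CNY 327,486.00 × 21.682 (sell CNY at bid) = JPY 7,100,551
JPY 7,100,551 × 9.5680 (sell JPY at bid) = KRW 67,938,077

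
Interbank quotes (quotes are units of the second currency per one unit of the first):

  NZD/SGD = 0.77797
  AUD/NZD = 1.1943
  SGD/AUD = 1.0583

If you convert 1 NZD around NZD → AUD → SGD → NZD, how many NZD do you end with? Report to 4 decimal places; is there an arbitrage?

Around NZD → AUD → SGD → NZD: 1 ÷ 1.1943 ÷ 1.0583 ÷ 0.77797 = 1.016986
Product > 1; profitable direction is NZD → AUD → SGD → NZD.

1.0170 (arbitrage exists)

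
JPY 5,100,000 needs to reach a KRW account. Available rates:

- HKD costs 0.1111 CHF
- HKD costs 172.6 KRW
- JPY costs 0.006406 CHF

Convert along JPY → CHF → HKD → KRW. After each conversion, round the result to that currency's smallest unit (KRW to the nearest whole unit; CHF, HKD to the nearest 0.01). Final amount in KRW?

KRW 50,755,586

JPY 5,100,000 × 0.006406 = CHF 32,670.60
CHF 32,670.60 ÷ 0.1111 = HKD 294,064.81
HKD 294,064.81 × 172.6 = KRW 50,755,586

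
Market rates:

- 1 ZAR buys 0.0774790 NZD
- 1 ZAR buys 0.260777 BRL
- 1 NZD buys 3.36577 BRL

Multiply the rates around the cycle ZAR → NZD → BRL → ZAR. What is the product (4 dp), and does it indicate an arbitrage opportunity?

1.0000 (no arbitrage)

Around ZAR → NZD → BRL → ZAR: 1 × 0.0774790 × 3.36577 ÷ 0.260777 = 0.999998
Product ≈ 1 (deviation 0.000%, within rounding noise).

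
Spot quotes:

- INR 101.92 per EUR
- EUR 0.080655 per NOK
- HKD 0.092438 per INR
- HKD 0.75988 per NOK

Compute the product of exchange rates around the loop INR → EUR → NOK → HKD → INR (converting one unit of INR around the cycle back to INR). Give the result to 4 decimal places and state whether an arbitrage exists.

1.0000 (no arbitrage)

Around INR → EUR → NOK → HKD → INR: 1 ÷ 101.92 ÷ 0.080655 × 0.75988 ÷ 0.092438 = 1.000009
Product ≈ 1 (deviation 0.001%, within rounding noise).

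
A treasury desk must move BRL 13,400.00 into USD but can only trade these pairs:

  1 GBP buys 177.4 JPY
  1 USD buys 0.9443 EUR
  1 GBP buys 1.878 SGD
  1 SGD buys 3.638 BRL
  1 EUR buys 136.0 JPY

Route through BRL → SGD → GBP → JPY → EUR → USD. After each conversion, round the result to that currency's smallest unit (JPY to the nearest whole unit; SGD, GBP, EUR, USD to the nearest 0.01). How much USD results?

BRL 13,400.00 ÷ 3.638 = SGD 3,683.34
SGD 3,683.34 ÷ 1.878 = GBP 1,961.31
GBP 1,961.31 × 177.4 = JPY 347,936
JPY 347,936 ÷ 136.0 = EUR 2,558.35
EUR 2,558.35 ÷ 0.9443 = USD 2,709.26

USD 2,709.26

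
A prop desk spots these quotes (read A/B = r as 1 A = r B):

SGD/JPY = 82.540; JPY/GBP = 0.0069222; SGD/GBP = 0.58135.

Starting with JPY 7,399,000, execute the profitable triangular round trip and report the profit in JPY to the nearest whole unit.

Profitable loop is JPY → SGD → GBP → JPY:
JPY 7,399,000 ÷ 82.540 = SGD 89,641.39
SGD 89,641.39 × 0.58135 = GBP 52,113.02
GBP 52,113.02 ÷ 0.0069222 = JPY 7,528,390
Profit = JPY 7,528,390 − JPY 7,399,000

Profit: JPY 129,390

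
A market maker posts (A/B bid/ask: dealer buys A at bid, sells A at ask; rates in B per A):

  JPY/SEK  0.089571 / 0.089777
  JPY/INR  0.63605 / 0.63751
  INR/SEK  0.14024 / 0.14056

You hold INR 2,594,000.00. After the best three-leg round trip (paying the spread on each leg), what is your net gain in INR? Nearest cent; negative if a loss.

Best loop INR → JPY → SEK → INR:
INR 2,594,000.00 ÷ 0.63751 (buy JPY at ask) = JPY 4,068,956
JPY 4,068,956 × 0.089571 (sell JPY at bid) = SEK 364,460.44
SEK 364,460.44 ÷ 0.14056 (buy INR at ask) = INR 2,592,917.18

Net result: INR -1,082.82 (no profitable arbitrage after spreads)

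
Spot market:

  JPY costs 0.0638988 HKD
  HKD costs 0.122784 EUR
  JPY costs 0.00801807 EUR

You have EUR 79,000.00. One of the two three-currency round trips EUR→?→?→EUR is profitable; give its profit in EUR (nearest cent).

Profit: EUR 1,735.11

Profitable loop is EUR → HKD → JPY → EUR:
EUR 79,000.00 ÷ 0.122784 = HKD 643,406.31
HKD 643,406.31 ÷ 0.0638988 = JPY 10,069,145
JPY 10,069,145 × 0.00801807 = EUR 80,735.11
Profit = EUR 80,735.11 − EUR 79,000.00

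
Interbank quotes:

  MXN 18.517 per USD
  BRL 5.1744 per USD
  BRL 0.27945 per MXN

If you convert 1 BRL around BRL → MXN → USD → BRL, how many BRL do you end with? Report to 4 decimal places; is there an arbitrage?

1.0000 (no arbitrage)

Around BRL → MXN → USD → BRL: 1 ÷ 0.27945 ÷ 18.517 × 5.1744 = 0.999966
Product ≈ 1 (deviation 0.003%, within rounding noise).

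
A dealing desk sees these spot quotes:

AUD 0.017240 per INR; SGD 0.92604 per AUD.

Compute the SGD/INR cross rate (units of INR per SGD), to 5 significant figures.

1 SGD ÷ 0.92604 = 1.07987 AUD
1.07987 AUD ÷ 0.017240 = 62.6373 INR

SGD/INR = 62.637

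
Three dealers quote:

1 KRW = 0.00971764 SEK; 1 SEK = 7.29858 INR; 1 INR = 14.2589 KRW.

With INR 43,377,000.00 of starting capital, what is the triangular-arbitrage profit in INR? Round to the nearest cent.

Profit: INR 490,684.82

Profitable loop is INR → KRW → SEK → INR:
INR 43,377,000.00 × 14.2589 = KRW 618,508,305
KRW 618,508,305 × 0.00971764 = SEK 6,010,441.05
SEK 6,010,441.05 × 7.29858 = INR 43,867,684.82
Profit = INR 43,867,684.82 − INR 43,377,000.00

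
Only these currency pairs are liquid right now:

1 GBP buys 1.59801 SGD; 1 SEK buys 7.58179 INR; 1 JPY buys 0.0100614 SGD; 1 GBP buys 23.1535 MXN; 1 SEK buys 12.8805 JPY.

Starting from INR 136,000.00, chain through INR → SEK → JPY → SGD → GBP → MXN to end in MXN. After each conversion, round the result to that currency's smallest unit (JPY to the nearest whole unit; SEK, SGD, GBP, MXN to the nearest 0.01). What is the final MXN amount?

INR 136,000.00 ÷ 7.58179 = SEK 17,937.72
SEK 17,937.72 × 12.8805 = JPY 231,047
JPY 231,047 × 0.0100614 = SGD 2,324.66
SGD 2,324.66 ÷ 1.59801 = GBP 1,454.72
GBP 1,454.72 × 23.1535 = MXN 33,681.86

MXN 33,681.86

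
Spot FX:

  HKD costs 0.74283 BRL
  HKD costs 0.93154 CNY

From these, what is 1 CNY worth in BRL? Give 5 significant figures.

CNY/BRL = 0.79742

1 CNY ÷ 0.93154 = 1.07349 HKD
1.07349 HKD × 0.74283 = 0.797421 BRL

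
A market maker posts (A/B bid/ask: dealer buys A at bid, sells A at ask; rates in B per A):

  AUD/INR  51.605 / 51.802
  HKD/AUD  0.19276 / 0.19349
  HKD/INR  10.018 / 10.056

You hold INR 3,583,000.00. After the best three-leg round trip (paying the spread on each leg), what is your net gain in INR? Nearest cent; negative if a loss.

Net result: INR -1,847.76 (no profitable arbitrage after spreads)

Best loop INR → AUD → HKD → INR:
INR 3,583,000.00 ÷ 51.802 (buy AUD at ask) = AUD 69,167.21
AUD 69,167.21 ÷ 0.19349 (buy HKD at ask) = HKD 357,471.77
HKD 357,471.77 × 10.018 (sell HKD at bid) = INR 3,581,152.24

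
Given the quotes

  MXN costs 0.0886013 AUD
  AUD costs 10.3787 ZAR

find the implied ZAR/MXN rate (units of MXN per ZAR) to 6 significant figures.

1 ZAR ÷ 10.3787 = 0.0963512 AUD
0.0963512 AUD ÷ 0.0886013 = 1.08747 MXN

ZAR/MXN = 1.08747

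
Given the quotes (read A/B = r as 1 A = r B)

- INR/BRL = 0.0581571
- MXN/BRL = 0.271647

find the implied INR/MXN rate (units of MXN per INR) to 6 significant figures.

1 INR × 0.0581571 = 0.0581571 BRL
0.0581571 BRL ÷ 0.271647 = 0.214091 MXN

INR/MXN = 0.214091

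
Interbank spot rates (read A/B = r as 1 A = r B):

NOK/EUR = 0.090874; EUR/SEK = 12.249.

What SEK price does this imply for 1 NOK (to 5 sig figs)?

NOK/SEK = 1.1131

1 NOK × 0.090874 = 0.090874 EUR
0.090874 EUR × 12.249 = 1.11312 SEK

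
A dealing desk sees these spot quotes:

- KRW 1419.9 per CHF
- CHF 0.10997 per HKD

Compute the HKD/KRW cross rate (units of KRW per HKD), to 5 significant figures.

1 HKD × 0.10997 = 0.10997 CHF
0.10997 CHF × 1419.9 = 156.146 KRW

HKD/KRW = 156.15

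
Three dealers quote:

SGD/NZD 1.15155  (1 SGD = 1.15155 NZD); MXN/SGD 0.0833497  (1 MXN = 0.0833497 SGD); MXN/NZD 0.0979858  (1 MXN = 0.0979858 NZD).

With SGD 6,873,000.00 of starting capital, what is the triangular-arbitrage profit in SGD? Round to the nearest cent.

Profit: SGD 143,534.19

Profitable loop is SGD → MXN → NZD → SGD:
SGD 6,873,000.00 ÷ 0.0833497 = MXN 82,459,804.89
MXN 82,459,804.89 × 0.0979858 = NZD 8,079,889.95
NZD 8,079,889.95 ÷ 1.15155 = SGD 7,016,534.19
Profit = SGD 7,016,534.19 − SGD 6,873,000.00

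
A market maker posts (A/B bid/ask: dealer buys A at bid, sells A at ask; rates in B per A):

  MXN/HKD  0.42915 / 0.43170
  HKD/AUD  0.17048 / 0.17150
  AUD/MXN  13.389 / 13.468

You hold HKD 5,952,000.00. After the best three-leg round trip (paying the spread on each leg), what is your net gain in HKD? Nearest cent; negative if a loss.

Net profit: HKD 17,165.80

Best loop HKD → MXN → AUD → HKD:
HKD 5,952,000.00 ÷ 0.43170 (buy MXN at ask) = MXN 13,787,352.33
MXN 13,787,352.33 ÷ 13.468 (buy AUD at ask) = AUD 1,023,711.93
AUD 1,023,711.93 ÷ 0.17150 (buy HKD at ask) = HKD 5,969,165.80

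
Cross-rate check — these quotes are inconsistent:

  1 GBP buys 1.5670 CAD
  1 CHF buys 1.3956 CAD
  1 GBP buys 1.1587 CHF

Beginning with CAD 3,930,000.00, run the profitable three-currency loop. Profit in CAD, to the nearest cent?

Profit: CAD 125,603.80

Profitable loop is CAD → GBP → CHF → CAD:
CAD 3,930,000.00 ÷ 1.5670 = GBP 2,507,977.03
GBP 2,507,977.03 × 1.1587 = CHF 2,905,992.98
CHF 2,905,992.98 × 1.3956 = CAD 4,055,603.80
Profit = CAD 4,055,603.80 − CAD 3,930,000.00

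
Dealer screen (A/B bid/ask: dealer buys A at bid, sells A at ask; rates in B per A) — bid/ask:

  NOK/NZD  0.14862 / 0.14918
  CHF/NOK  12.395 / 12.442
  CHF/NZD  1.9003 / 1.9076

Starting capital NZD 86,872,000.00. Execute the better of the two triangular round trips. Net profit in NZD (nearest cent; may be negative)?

Net profit: NZD 2,068,832.18

Best loop NZD → NOK → CHF → NZD:
NZD 86,872,000.00 ÷ 0.14918 (buy NOK at ask) = NOK 582,330,071.06
NOK 582,330,071.06 ÷ 12.442 (buy CHF at ask) = CHF 46,803,574.27
CHF 46,803,574.27 × 1.9003 (sell CHF at bid) = NZD 88,940,832.18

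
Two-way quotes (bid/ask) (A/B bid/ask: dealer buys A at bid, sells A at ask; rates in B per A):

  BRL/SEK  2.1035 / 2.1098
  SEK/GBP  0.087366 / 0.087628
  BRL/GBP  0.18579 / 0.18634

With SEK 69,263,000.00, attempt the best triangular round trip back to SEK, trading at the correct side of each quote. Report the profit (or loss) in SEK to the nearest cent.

Best loop SEK → BRL → GBP → SEK:
SEK 69,263,000.00 ÷ 2.1098 (buy BRL at ask) = BRL 32,829,178.12
BRL 32,829,178.12 × 0.18579 (sell BRL at bid) = GBP 6,099,333.00
GBP 6,099,333.00 ÷ 0.087628 (buy SEK at ask) = SEK 69,604,840.95

Net profit: SEK 341,840.95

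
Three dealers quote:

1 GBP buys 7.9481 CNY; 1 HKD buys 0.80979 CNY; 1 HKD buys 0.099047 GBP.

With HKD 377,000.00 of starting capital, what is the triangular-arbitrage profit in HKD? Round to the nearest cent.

Profitable loop is HKD → CNY → GBP → HKD:
HKD 377,000.00 × 0.80979 = CNY 305,290.83
CNY 305,290.83 ÷ 7.9481 = GBP 38,410.54
GBP 38,410.54 ÷ 0.099047 = HKD 387,801.17
Profit = HKD 387,801.17 − HKD 377,000.00

Profit: HKD 10,801.17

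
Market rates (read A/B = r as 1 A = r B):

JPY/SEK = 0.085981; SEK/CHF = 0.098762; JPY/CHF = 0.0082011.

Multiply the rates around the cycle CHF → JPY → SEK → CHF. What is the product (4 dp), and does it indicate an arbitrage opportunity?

Around CHF → JPY → SEK → CHF: 1 ÷ 0.0082011 × 0.085981 × 0.098762 = 1.035429
Product > 1; profitable direction is CHF → JPY → SEK → CHF.

1.0354 (arbitrage exists)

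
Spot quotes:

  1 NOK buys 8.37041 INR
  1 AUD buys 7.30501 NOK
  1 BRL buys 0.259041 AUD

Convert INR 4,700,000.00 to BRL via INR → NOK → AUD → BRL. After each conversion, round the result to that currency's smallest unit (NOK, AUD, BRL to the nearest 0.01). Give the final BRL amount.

BRL 296,730.25

INR 4,700,000.00 ÷ 8.37041 = NOK 561,501.77
NOK 561,501.77 ÷ 7.30501 = AUD 76,865.30
AUD 76,865.30 ÷ 0.259041 = BRL 296,730.25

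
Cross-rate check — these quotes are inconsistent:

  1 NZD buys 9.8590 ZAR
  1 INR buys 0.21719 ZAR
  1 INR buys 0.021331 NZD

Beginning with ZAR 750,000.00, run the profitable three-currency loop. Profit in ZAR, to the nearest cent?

Profit: ZAR 24,563.46

Profitable loop is ZAR → NZD → INR → ZAR:
ZAR 750,000.00 ÷ 9.8590 = NZD 76,072.62
NZD 76,072.62 ÷ 0.021331 = INR 3,566,294.31
INR 3,566,294.31 × 0.21719 = ZAR 774,563.46
Profit = ZAR 774,563.46 − ZAR 750,000.00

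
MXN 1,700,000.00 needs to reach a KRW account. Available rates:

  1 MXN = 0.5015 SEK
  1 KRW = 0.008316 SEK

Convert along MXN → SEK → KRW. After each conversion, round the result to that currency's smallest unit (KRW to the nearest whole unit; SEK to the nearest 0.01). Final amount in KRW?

MXN 1,700,000.00 × 0.5015 = SEK 852,550.00
SEK 852,550.00 ÷ 0.008316 = KRW 102,519,240

KRW 102,519,240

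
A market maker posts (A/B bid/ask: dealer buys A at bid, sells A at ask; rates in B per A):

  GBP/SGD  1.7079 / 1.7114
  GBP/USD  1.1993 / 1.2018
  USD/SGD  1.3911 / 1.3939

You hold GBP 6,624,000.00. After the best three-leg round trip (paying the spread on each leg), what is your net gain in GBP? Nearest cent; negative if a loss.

Best loop GBP → SGD → USD → GBP:
GBP 6,624,000.00 × 1.7079 (sell GBP at bid) = SGD 11,313,129.60
SGD 11,313,129.60 ÷ 1.3939 (buy USD at ask) = USD 8,116,170.17
USD 8,116,170.17 ÷ 1.2018 (buy GBP at ask) = GBP 6,753,345.12

Net profit: GBP 129,345.12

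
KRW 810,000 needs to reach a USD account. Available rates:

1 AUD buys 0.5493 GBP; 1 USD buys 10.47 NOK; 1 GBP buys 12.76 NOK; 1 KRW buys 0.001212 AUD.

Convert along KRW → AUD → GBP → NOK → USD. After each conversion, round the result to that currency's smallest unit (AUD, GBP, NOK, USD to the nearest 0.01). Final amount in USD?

KRW 810,000 × 0.001212 = AUD 981.72
AUD 981.72 × 0.5493 = GBP 539.26
GBP 539.26 × 12.76 = NOK 6,880.96
NOK 6,880.96 ÷ 10.47 = USD 657.21

USD 657.21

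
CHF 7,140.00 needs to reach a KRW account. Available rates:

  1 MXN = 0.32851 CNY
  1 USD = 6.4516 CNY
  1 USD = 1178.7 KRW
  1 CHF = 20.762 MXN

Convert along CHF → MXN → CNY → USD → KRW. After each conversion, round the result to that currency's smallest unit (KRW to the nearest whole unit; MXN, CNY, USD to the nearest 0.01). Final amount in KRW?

CHF 7,140.00 × 20.762 = MXN 148,240.68
MXN 148,240.68 × 0.32851 = CNY 48,698.55
CNY 48,698.55 ÷ 6.4516 = USD 7,548.29
USD 7,548.29 × 1178.7 = KRW 8,897,169

KRW 8,897,169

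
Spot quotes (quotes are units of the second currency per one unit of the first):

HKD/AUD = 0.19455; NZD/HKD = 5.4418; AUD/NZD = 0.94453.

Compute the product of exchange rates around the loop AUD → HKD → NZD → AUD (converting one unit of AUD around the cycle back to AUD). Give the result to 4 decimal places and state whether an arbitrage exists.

Around AUD → HKD → NZD → AUD: 1 ÷ 0.19455 ÷ 5.4418 ÷ 0.94453 = 1.000024
Product ≈ 1 (deviation 0.002%, within rounding noise).

1.0000 (no arbitrage)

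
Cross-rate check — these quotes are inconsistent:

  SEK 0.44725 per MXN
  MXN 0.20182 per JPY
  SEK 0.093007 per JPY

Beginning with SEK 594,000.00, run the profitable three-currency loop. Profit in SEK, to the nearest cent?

Profitable loop is SEK → MXN → JPY → SEK:
SEK 594,000.00 ÷ 0.44725 = MXN 1,328,116.27
MXN 1,328,116.27 ÷ 0.20182 = JPY 6,580,697
JPY 6,580,697 × 0.093007 = SEK 612,050.88
Profit = SEK 612,050.88 − SEK 594,000.00

Profit: SEK 18,050.88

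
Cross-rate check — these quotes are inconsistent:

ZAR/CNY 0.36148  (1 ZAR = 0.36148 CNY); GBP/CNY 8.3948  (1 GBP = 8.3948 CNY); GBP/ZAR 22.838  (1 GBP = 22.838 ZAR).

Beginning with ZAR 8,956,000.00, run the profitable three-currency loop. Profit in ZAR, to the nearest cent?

Profit: ZAR 151,141.75

Profitable loop is ZAR → GBP → CNY → ZAR:
ZAR 8,956,000.00 ÷ 22.838 = GBP 392,153.43
GBP 392,153.43 × 8.3948 = CNY 3,292,049.60
CNY 3,292,049.60 ÷ 0.36148 = ZAR 9,107,141.75
Profit = ZAR 9,107,141.75 − ZAR 8,956,000.00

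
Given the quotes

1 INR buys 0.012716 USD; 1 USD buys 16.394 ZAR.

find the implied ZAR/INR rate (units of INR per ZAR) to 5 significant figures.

ZAR/INR = 4.7969

1 ZAR ÷ 16.394 = 0.0609979 USD
0.0609979 USD ÷ 0.012716 = 4.79694 INR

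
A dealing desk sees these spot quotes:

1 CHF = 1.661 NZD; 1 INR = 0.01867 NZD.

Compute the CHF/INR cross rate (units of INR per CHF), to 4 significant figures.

1 CHF × 1.661 = 1.661 NZD
1.661 NZD ÷ 0.01867 = 88.9663 INR

CHF/INR = 88.97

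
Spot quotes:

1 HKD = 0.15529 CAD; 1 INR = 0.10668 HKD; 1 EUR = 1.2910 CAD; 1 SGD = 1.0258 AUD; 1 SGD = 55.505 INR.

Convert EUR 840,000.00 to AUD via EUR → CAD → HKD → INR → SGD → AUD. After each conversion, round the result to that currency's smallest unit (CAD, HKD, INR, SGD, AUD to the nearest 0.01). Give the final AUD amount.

EUR 840,000.00 × 1.2910 = CAD 1,084,440.00
CAD 1,084,440.00 ÷ 0.15529 = HKD 6,983,321.53
HKD 6,983,321.53 ÷ 0.10668 = INR 65,460,456.79
INR 65,460,456.79 ÷ 55.505 = SGD 1,179,361.44
SGD 1,179,361.44 × 1.0258 = AUD 1,209,788.97

AUD 1,209,788.97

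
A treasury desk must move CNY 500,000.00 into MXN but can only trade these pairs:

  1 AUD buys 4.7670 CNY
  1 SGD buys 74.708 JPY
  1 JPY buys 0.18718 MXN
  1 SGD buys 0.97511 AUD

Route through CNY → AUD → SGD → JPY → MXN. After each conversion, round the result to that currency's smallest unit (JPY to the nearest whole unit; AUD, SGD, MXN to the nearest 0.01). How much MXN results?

CNY 500,000.00 ÷ 4.7670 = AUD 104,887.77
AUD 104,887.77 ÷ 0.97511 = SGD 107,565.06
SGD 107,565.06 × 74.708 = JPY 8,035,971
JPY 8,035,971 × 0.18718 = MXN 1,504,173.05

MXN 1,504,173.05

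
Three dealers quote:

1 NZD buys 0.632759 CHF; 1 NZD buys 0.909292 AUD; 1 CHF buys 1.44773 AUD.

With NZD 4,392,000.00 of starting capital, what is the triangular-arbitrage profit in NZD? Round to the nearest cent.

Profit: NZD 32,710.55

Profitable loop is NZD → CHF → AUD → NZD:
NZD 4,392,000.00 × 0.632759 = CHF 2,779,077.53
CHF 2,779,077.53 × 1.44773 = AUD 4,023,353.91
AUD 4,023,353.91 ÷ 0.909292 = NZD 4,424,710.55
Profit = NZD 4,424,710.55 − NZD 4,392,000.00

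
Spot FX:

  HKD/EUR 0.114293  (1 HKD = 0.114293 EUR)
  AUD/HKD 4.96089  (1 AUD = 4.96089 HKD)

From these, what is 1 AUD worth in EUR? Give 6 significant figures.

1 AUD × 4.96089 = 4.96089 HKD
4.96089 HKD × 0.114293 = 0.566995 EUR

AUD/EUR = 0.566995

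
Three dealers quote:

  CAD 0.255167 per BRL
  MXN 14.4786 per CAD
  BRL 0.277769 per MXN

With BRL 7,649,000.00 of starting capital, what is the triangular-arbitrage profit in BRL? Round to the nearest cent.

Profitable loop is BRL → CAD → MXN → BRL:
BRL 7,649,000.00 × 0.255167 = CAD 1,951,772.38
CAD 1,951,772.38 × 14.4786 = MXN 28,258,931.62
MXN 28,258,931.62 × 0.277769 = BRL 7,849,455.18
Profit = BRL 7,849,455.18 − BRL 7,649,000.00

Profit: BRL 200,455.18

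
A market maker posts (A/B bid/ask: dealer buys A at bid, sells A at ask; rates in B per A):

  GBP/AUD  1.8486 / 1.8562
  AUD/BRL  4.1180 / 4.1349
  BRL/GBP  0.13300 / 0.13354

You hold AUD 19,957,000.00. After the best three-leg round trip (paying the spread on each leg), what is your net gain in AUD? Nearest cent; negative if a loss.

Net profit: AUD 248,806.48

Best loop AUD → BRL → GBP → AUD:
AUD 19,957,000.00 × 4.1180 (sell AUD at bid) = BRL 82,182,926.00
BRL 82,182,926.00 × 0.13300 (sell BRL at bid) = GBP 10,930,329.16
GBP 10,930,329.16 × 1.8486 (sell GBP at bid) = AUD 20,205,806.48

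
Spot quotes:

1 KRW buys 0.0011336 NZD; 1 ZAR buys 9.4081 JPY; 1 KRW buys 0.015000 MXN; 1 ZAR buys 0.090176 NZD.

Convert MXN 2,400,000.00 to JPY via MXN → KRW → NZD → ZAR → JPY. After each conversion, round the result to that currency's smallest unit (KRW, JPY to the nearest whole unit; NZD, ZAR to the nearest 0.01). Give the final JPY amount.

MXN 2,400,000.00 ÷ 0.015000 = KRW 160,000,000
KRW 160,000,000 × 0.0011336 = NZD 181,376.00
NZD 181,376.00 ÷ 0.090176 = ZAR 2,011,355.57
ZAR 2,011,355.57 × 9.4081 = JPY 18,923,034

JPY 18,923,034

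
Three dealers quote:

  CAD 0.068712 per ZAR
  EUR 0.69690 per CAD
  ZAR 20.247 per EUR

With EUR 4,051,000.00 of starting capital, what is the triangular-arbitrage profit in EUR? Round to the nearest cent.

Profit: EUR 127,289.29

Profitable loop is EUR → CAD → ZAR → EUR:
EUR 4,051,000.00 ÷ 0.69690 = CAD 5,812,885.64
CAD 5,812,885.64 ÷ 0.068712 = ZAR 84,597,823.33
ZAR 84,597,823.33 ÷ 20.247 = EUR 4,178,289.29
Profit = EUR 4,178,289.29 − EUR 4,051,000.00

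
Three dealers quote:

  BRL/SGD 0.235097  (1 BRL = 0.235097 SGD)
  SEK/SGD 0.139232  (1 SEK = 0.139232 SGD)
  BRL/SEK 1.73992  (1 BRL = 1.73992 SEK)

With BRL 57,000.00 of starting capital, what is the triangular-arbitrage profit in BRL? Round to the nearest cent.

Profitable loop is BRL → SEK → SGD → BRL:
BRL 57,000.00 × 1.73992 = SEK 99,175.44
SEK 99,175.44 × 0.139232 = SGD 13,808.39
SGD 13,808.39 ÷ 0.235097 = BRL 58,734.88
Profit = BRL 58,734.88 − BRL 57,000.00

Profit: BRL 1,734.88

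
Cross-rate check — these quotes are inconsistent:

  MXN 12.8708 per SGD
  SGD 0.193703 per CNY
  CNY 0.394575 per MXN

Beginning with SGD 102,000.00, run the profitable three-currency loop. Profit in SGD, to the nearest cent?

Profitable loop is SGD → CNY → MXN → SGD:
SGD 102,000.00 ÷ 0.193703 = CNY 526,579.35
CNY 526,579.35 ÷ 0.394575 = MXN 1,334,548.19
MXN 1,334,548.19 ÷ 12.8708 = SGD 103,688.05
Profit = SGD 103,688.05 − SGD 102,000.00

Profit: SGD 1,688.05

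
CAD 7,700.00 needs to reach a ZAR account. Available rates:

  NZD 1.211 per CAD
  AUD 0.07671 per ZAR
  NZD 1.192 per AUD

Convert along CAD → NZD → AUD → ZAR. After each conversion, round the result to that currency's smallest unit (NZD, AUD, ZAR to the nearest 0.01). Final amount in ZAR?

ZAR 101,977.97

CAD 7,700.00 × 1.211 = NZD 9,324.70
NZD 9,324.70 ÷ 1.192 = AUD 7,822.73
AUD 7,822.73 ÷ 0.07671 = ZAR 101,977.97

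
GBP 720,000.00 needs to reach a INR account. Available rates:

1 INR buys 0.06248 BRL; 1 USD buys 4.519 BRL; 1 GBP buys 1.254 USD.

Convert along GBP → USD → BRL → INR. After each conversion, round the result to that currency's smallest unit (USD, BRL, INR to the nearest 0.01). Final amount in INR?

GBP 720,000.00 × 1.254 = USD 902,880.00
USD 902,880.00 × 4.519 = BRL 4,080,114.72
BRL 4,080,114.72 ÷ 0.06248 = INR 65,302,732.39

INR 65,302,732.39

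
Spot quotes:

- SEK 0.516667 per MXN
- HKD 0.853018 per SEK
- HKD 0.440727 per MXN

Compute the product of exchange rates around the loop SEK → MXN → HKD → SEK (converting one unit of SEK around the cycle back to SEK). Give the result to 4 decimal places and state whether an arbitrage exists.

1.0000 (no arbitrage)

Around SEK → MXN → HKD → SEK: 1 ÷ 0.516667 × 0.440727 ÷ 0.853018 = 1.000002
Product ≈ 1 (deviation 0.000%, within rounding noise).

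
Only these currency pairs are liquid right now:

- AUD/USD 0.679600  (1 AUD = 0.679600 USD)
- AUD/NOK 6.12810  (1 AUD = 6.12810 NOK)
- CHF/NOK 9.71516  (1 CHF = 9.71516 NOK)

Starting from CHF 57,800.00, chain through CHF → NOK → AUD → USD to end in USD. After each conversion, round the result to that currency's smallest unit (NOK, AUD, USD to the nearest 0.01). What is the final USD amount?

CHF 57,800.00 × 9.71516 = NOK 561,536.25
NOK 561,536.25 ÷ 6.12810 = AUD 91,633.01
AUD 91,633.01 × 0.679600 = USD 62,273.79

USD 62,273.79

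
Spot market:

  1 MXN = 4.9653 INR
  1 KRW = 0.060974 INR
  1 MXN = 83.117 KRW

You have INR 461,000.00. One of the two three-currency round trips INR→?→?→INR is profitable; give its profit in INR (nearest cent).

Profitable loop is INR → MXN → KRW → INR:
INR 461,000.00 ÷ 4.9653 = MXN 92,844.34
MXN 92,844.34 × 83.117 = KRW 7,716,943
KRW 7,716,943 × 0.060974 = INR 470,532.88
Profit = INR 470,532.88 − INR 461,000.00

Profit: INR 9,532.88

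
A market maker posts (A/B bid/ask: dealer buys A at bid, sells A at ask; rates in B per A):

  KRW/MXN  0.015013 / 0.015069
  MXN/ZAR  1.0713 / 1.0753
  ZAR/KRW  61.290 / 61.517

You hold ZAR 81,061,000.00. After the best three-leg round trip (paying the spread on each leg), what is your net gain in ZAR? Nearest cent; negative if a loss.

Best loop ZAR → MXN → KRW → ZAR:
ZAR 81,061,000.00 ÷ 1.0753 (buy MXN at ask) = MXN 75,384,543.85
MXN 75,384,543.85 ÷ 0.015069 (buy KRW at ask) = KRW 5,002,624,185
KRW 5,002,624,185 ÷ 61.517 (buy ZAR at ask) = ZAR 81,321,003.71

Net profit: ZAR 260,003.71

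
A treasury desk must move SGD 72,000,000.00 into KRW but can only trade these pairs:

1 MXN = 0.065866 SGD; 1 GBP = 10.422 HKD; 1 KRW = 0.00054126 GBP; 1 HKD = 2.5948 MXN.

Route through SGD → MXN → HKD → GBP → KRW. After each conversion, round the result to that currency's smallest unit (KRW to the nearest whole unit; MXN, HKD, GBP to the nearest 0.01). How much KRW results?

KRW 74,681,032,794

SGD 72,000,000.00 ÷ 0.065866 = MXN 1,093,128,472.96
MXN 1,093,128,472.96 ÷ 2.5948 = HKD 421,276,581.22
HKD 421,276,581.22 ÷ 10.422 = GBP 40,421,855.81
GBP 40,421,855.81 ÷ 0.00054126 = KRW 74,681,032,794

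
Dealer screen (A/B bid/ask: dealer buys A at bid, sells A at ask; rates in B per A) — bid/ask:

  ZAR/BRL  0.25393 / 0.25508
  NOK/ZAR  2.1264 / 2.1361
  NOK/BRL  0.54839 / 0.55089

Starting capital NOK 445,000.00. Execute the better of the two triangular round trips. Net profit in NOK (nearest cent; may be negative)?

Best loop NOK → BRL → ZAR → NOK:
NOK 445,000.00 × 0.54839 (sell NOK at bid) = BRL 244,033.55
BRL 244,033.55 ÷ 0.25508 (buy ZAR at ask) = ZAR 956,694.17
ZAR 956,694.17 ÷ 2.1361 (buy NOK at ask) = NOK 447,869.56

Net profit: NOK 2,869.56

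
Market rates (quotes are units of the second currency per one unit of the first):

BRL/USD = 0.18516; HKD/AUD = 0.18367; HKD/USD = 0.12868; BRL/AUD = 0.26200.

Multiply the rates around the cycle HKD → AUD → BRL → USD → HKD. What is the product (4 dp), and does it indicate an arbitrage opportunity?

1.0087 (arbitrage exists)

Around HKD → AUD → BRL → USD → HKD: 1 × 0.18367 ÷ 0.26200 × 0.18516 ÷ 0.12868 = 1.008726
Product > 1; profitable direction is HKD → AUD → BRL → USD → HKD.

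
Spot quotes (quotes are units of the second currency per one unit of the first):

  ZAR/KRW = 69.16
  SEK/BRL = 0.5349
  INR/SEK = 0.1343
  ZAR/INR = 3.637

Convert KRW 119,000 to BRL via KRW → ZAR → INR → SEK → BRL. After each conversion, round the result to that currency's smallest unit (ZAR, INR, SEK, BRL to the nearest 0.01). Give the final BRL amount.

BRL 449.56

KRW 119,000 ÷ 69.16 = ZAR 1,720.65
ZAR 1,720.65 × 3.637 = INR 6,258.00
INR 6,258.00 × 0.1343 = SEK 840.45
SEK 840.45 × 0.5349 = BRL 449.56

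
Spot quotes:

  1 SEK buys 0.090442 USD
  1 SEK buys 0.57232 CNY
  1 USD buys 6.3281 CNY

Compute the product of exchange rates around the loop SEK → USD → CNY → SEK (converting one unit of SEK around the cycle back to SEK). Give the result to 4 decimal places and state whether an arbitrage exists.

1.0000 (no arbitrage)

Around SEK → USD → CNY → SEK: 1 × 0.090442 × 6.3281 ÷ 0.57232 = 1.000011
Product ≈ 1 (deviation 0.001%, within rounding noise).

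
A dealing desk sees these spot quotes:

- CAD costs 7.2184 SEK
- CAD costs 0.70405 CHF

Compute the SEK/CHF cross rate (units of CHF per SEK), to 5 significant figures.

SEK/CHF = 0.097535

1 SEK ÷ 7.2184 = 0.138535 CAD
0.138535 CAD × 0.70405 = 0.0975355 CHF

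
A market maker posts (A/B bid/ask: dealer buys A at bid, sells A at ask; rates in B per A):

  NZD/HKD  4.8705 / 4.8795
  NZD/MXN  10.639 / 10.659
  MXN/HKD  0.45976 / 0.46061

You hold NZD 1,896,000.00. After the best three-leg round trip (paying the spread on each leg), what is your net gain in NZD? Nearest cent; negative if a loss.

Net profit: NZD 4,618.73

Best loop NZD → MXN → HKD → NZD:
NZD 1,896,000.00 × 10.639 (sell NZD at bid) = MXN 20,171,544.00
MXN 20,171,544.00 × 0.45976 (sell MXN at bid) = HKD 9,274,069.07
HKD 9,274,069.07 ÷ 4.8795 (buy NZD at ask) = NZD 1,900,618.73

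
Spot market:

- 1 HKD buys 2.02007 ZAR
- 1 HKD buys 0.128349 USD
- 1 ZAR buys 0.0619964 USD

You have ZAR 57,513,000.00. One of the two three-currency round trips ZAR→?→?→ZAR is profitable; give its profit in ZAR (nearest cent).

Profitable loop is ZAR → HKD → USD → ZAR:
ZAR 57,513,000.00 ÷ 2.02007 = HKD 28,470,795.57
HKD 28,470,795.57 × 0.128349 = USD 3,654,198.14
USD 3,654,198.14 ÷ 0.0619964 = ZAR 58,942,102.12
Profit = ZAR 58,942,102.12 − ZAR 57,513,000.00

Profit: ZAR 1,429,102.12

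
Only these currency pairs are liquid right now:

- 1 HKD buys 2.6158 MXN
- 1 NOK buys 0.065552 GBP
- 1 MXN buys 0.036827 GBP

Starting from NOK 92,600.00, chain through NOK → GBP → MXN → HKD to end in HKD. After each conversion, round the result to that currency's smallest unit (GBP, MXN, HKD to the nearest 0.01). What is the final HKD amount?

HKD 63,012.46

NOK 92,600.00 × 0.065552 = GBP 6,070.12
GBP 6,070.12 ÷ 0.036827 = MXN 164,827.98
MXN 164,827.98 ÷ 2.6158 = HKD 63,012.46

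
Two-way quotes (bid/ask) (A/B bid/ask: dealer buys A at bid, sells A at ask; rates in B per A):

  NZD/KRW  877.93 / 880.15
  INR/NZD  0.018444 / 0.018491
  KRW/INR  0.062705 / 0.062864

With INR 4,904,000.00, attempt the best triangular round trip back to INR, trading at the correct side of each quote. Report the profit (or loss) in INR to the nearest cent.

Net profit: INR 75,292.48

Best loop INR → NZD → KRW → INR:
INR 4,904,000.00 × 0.018444 (sell INR at bid) = NZD 90,449.38
NZD 90,449.38 × 877.93 (sell NZD at bid) = KRW 79,408,221
KRW 79,408,221 × 0.062705 (sell KRW at bid) = INR 4,979,292.48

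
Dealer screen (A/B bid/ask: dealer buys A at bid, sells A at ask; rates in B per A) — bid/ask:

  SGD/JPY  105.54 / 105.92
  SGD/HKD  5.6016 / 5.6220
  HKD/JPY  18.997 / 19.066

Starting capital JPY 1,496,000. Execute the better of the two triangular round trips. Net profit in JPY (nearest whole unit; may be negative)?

Net profit: JPY 6,971

Best loop JPY → SGD → HKD → JPY:
JPY 1,496,000 ÷ 105.92 (buy SGD at ask) = SGD 14,123.87
SGD 14,123.87 × 5.6016 (sell SGD at bid) = HKD 79,116.25
HKD 79,116.25 × 18.997 (sell HKD at bid) = JPY 1,502,971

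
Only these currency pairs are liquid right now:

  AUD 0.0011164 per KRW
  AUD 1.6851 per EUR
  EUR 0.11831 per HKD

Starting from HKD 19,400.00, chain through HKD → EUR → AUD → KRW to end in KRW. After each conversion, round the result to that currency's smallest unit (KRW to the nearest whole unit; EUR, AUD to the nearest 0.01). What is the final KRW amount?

KRW 3,464,403

HKD 19,400.00 × 0.11831 = EUR 2,295.21
EUR 2,295.21 × 1.6851 = AUD 3,867.66
AUD 3,867.66 ÷ 0.0011164 = KRW 3,464,403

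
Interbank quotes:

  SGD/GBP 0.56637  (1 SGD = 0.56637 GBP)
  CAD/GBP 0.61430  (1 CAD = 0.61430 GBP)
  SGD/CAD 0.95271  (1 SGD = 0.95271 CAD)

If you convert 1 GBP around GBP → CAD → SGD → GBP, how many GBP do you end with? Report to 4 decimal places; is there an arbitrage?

Around GBP → CAD → SGD → GBP: 1 ÷ 0.61430 ÷ 0.95271 × 0.56637 = 0.967741
Product < 1; profitable direction is GBP → SGD → CAD → GBP.

0.9677 (arbitrage exists)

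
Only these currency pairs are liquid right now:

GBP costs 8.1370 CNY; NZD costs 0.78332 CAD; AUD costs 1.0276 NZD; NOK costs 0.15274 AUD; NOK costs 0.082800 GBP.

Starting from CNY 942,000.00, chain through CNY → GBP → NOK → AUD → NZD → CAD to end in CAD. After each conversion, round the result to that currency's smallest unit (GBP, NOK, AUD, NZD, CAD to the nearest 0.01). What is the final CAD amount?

CNY 942,000.00 ÷ 8.1370 = GBP 115,767.48
GBP 115,767.48 ÷ 0.082800 = NOK 1,398,157.97
NOK 1,398,157.97 × 0.15274 = AUD 213,554.65
AUD 213,554.65 × 1.0276 = NZD 219,448.76
NZD 219,448.76 × 0.78332 = CAD 171,898.60

CAD 171,898.60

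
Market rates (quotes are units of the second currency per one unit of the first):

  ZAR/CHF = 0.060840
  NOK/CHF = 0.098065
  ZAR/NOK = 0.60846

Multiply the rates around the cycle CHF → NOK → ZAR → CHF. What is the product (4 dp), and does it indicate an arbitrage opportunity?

Around CHF → NOK → ZAR → CHF: 1 ÷ 0.098065 ÷ 0.60846 × 0.060840 = 1.019631
Product > 1; profitable direction is CHF → NOK → ZAR → CHF.

1.0196 (arbitrage exists)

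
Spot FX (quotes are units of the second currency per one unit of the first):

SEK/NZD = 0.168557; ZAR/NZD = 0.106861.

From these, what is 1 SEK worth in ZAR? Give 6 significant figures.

SEK/ZAR = 1.57735

1 SEK × 0.168557 = 0.168557 NZD
0.168557 NZD ÷ 0.106861 = 1.57735 ZAR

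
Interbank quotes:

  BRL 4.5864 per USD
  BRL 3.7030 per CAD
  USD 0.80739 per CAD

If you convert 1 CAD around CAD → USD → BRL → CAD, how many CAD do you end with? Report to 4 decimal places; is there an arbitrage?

Around CAD → USD → BRL → CAD: 1 × 0.80739 × 4.5864 ÷ 3.7030 = 1.000004
Product ≈ 1 (deviation 0.000%, within rounding noise).

1.0000 (no arbitrage)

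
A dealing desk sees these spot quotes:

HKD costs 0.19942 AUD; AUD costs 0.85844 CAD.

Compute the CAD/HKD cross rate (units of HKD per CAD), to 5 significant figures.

1 CAD ÷ 0.85844 = 1.1649 AUD
1.1649 AUD ÷ 0.19942 = 5.84146 HKD

CAD/HKD = 5.8415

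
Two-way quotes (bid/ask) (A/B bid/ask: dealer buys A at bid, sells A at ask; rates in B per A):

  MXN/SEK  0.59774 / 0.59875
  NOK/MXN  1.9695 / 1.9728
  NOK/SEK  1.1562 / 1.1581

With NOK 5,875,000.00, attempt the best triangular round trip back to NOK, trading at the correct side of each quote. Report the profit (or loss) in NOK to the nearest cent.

Best loop NOK → MXN → SEK → NOK:
NOK 5,875,000.00 × 1.9695 (sell NOK at bid) = MXN 11,570,812.50
MXN 11,570,812.50 × 0.59774 (sell MXN at bid) = SEK 6,916,337.46
SEK 6,916,337.46 ÷ 1.1581 (buy NOK at ask) = NOK 5,972,141.84

Net profit: NOK 97,141.84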